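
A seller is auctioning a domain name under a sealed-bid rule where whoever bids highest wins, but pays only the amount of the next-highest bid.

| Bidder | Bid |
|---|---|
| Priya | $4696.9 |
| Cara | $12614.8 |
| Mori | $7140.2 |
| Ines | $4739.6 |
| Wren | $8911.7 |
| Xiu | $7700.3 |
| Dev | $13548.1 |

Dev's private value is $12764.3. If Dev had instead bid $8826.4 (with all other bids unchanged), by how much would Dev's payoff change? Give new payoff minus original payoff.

The highest bid among the other bidders is $12614.8; Dev's bid doesn't change that.
Original bid $13548.1: Dev is highest, pays the top rival bid $12614.8; payoff $12764.3 − $12614.8 = $149.5.
Alternative bid $8826.4: Dev is not highest (top rival bid is $12614.8); payoff $0.
Change in payoff = $0 − ($149.5) = −$149.5.

−$149.5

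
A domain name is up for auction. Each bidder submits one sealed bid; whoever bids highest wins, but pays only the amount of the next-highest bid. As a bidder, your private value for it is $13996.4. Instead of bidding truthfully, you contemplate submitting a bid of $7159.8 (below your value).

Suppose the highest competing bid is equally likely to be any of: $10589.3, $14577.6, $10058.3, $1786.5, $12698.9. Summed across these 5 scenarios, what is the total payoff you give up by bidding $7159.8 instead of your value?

The deviation costs you only when the competing bid falls strictly between $7159.8 and $13996.4; elsewhere both bids give the same outcome.
$10589.3: truthful payoff $3407.1, deviation payoff $0 → loss $3407.1.
$14577.6: outcomes coincide → loss $0.
$10058.3: truthful payoff $3938.1, deviation payoff $0 → loss $3938.1.
$1786.5: outcomes coincide → loss $0.
$12698.9: truthful payoff $1297.5, deviation payoff $0 → loss $1297.5.
Total loss = $3407.1 + $3938.1 + $1297.5 = $8642.7.

$8642.7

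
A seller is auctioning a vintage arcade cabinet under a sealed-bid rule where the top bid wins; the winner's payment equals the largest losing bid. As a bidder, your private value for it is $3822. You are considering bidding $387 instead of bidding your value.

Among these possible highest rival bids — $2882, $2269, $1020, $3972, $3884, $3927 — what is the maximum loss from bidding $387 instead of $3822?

$2802

$2882: truthful gives $940, deviation gives $0 → loss $940.
$2269: truthful gives $1553, deviation gives $0 → loss $1553.
$1020: truthful gives $2802, deviation gives $0 → loss $2802.
$3972: same outcome either way → loss $0.
$3884: same outcome either way → loss $0.
$3927: same outcome either way → loss $0.
Maximum loss: $2802.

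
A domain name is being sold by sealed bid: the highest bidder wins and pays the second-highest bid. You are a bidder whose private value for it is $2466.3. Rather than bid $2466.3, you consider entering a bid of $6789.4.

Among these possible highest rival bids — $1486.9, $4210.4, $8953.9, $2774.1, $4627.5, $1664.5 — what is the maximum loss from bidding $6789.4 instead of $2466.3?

$2161.2

$1486.9: same outcome either way → loss $0.
$4210.4: truthful gives $0, deviation gives −$1744.1 → loss $1744.1.
$8953.9: same outcome either way → loss $0.
$2774.1: truthful gives $0, deviation gives −$307.8 → loss $307.8.
$4627.5: truthful gives $0, deviation gives −$2161.2 → loss $2161.2.
$1664.5: same outcome either way → loss $0.
Maximum loss: $2161.2.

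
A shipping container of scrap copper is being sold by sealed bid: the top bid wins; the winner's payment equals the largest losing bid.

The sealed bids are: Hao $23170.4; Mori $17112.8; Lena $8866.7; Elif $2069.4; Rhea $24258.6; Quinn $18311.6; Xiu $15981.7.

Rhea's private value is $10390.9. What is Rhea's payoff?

Highest bid: Rhea at $24258.6, so Rhea wins.
Second-highest bid: Hao at $23170.4 — that is the price the winner pays.
Rhea's payoff = value − price = $10390.9 − $23170.4 = −$12779.5.

−$12779.5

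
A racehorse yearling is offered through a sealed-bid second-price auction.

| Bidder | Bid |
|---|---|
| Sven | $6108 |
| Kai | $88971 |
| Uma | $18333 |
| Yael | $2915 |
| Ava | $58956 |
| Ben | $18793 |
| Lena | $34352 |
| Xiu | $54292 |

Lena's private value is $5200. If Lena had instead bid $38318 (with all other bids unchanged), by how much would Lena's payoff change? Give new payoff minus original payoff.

The highest bid among the other bidders is $88971; Lena's bid doesn't change that.
Original bid $34352: Lena is not highest (top rival bid is $88971); payoff $0.
Alternative bid $38318: Lena is not highest (top rival bid is $88971); payoff $0.
Change in payoff = $0 − ($0) = $0.

$0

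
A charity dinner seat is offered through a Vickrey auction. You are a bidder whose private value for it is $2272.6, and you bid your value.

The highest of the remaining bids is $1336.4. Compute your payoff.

$936.2

Your bid $2272.6 exceeds the highest competing bid $1336.4, so you win.
In a second-price auction the winner pays the second-highest bid, $1336.4.
Payoff = value − price = $2272.6 − $1336.4 = $936.2.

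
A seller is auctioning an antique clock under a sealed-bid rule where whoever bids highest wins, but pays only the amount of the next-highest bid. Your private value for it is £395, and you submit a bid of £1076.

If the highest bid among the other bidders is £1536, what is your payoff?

£0

Your bid £1076 is below the highest competing bid £1536, so you lose.
A losing bidder pays nothing and receives nothing: payoff = £0.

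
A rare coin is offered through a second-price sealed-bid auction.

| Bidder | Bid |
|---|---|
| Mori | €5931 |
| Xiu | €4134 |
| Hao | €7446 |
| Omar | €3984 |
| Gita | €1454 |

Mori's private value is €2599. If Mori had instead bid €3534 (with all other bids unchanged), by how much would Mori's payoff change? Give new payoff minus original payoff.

€0

The highest bid among the other bidders is €7446; Mori's bid doesn't change that.
Original bid €5931: Mori is not highest (top rival bid is €7446); payoff €0.
Alternative bid €3534: Mori is not highest (top rival bid is €7446); payoff €0.
Change in payoff = €0 − (€0) = €0.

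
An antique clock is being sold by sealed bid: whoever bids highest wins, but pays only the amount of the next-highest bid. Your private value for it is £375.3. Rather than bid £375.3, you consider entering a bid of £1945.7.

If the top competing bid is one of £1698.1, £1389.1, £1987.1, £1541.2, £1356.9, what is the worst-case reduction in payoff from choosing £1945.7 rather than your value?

£1698.1: truthful gives £0, deviation gives −£1322.8 → loss £1322.8.
£1389.1: truthful gives £0, deviation gives −£1013.8 → loss £1013.8.
£1987.1: same outcome either way → loss £0.
£1541.2: truthful gives £0, deviation gives −£1165.9 → loss £1165.9.
£1356.9: truthful gives £0, deviation gives −£981.6 → loss £981.6.
Maximum loss: £1322.8.

£1322.8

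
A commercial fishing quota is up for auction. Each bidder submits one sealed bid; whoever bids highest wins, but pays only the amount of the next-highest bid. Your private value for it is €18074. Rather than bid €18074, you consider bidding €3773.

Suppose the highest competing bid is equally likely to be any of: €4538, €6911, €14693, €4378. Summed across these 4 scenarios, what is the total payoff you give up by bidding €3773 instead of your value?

€41776

The deviation costs you only when the competing bid falls strictly between €3773 and €18074; elsewhere both bids give the same outcome.
€4538: truthful payoff €13536, deviation payoff €0 → loss €13536.
€6911: truthful payoff €11163, deviation payoff €0 → loss €11163.
€14693: truthful payoff €3381, deviation payoff €0 → loss €3381.
€4378: truthful payoff €13696, deviation payoff €0 → loss €13696.
Total loss = €13536 + €11163 + €3381 + €13696 = €41776.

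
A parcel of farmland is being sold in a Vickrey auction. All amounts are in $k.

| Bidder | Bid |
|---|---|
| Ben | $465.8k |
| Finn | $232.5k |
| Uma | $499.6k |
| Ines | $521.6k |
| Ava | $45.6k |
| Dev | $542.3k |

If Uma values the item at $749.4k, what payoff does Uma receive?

Highest bid: Dev at $542.3k, so Dev wins.
Second-highest bid: Ines at $521.6k — that is the price the winner pays.
Uma did not win, so Uma pays nothing and receives nothing: payoff $0k.

$0k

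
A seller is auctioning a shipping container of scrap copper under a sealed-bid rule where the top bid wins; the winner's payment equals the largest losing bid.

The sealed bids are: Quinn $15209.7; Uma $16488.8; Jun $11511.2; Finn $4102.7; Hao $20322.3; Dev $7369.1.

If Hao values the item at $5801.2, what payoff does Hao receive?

Highest bid: Hao at $20322.3, so Hao wins.
Second-highest bid: Uma at $16488.8 — that is the price the winner pays.
Hao's payoff = value − price = $5801.2 − $16488.8 = −$10687.6.

−$10687.6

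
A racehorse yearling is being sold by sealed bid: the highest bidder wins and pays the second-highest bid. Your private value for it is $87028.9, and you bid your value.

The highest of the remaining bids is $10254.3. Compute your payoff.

Your bid $87028.9 exceeds the highest competing bid $10254.3, so you win.
In a second-price auction the winner pays the second-highest bid, $10254.3.
Payoff = value − price = $87028.9 − $10254.3 = $76774.6.

$76774.6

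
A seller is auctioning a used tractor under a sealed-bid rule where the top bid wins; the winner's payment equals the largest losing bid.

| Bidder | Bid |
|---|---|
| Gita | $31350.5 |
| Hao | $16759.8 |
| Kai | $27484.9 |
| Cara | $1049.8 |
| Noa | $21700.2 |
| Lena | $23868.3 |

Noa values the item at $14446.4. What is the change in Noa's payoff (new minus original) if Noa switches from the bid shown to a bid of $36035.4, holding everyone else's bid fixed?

−$16904.1

The highest bid among the other bidders is $31350.5; Noa's bid doesn't change that.
Original bid $21700.2: Noa is not highest (top rival bid is $31350.5); payoff $0.
Alternative bid $36035.4: Noa is highest, pays the top rival bid $31350.5; payoff $14446.4 − $31350.5 = −$16904.1.
Change in payoff = −$16904.1 − ($0) = −$16904.1.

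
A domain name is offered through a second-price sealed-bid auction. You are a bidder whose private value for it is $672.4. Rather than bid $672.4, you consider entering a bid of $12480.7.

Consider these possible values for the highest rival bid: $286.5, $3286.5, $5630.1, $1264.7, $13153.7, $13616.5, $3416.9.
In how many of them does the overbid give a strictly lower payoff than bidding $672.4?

4

The deviation hurts exactly when the highest competing bid lies strictly between $672.4 and $12480.7 — overbidding then wins at a price above your value.
$286.5: below both → same outcome either way.
$3286.5: inside the interval → strictly worse (loss $2614.1).
$5630.1: inside the interval → strictly worse (loss $4957.7).
$1264.7: inside the interval → strictly worse (loss $592.3).
$13153.7: above both → same outcome either way.
$13616.5: above both → same outcome either way.
$3416.9: inside the interval → strictly worse (loss $2744.5).
Count: 4.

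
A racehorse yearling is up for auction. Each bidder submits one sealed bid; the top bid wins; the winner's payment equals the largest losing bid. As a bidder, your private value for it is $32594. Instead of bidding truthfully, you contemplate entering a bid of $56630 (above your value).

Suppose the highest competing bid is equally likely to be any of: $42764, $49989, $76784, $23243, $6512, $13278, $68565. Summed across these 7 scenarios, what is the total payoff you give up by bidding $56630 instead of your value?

The deviation costs you only when the competing bid falls strictly between $32594 and $56630; elsewhere both bids give the same outcome.
$42764: truthful payoff $0, deviation payoff −$10170 → loss $10170.
$49989: truthful payoff $0, deviation payoff −$17395 → loss $17395.
$76784: outcomes coincide → loss $0.
$23243: outcomes coincide → loss $0.
$6512: outcomes coincide → loss $0.
$13278: outcomes coincide → loss $0.
$68565: outcomes coincide → loss $0.
Total loss = $10170 + $17395 = $27565.
In a second-price auction your bid sets only whether you win, not what you pay, so bidding your true value is weakly dominant.

$27565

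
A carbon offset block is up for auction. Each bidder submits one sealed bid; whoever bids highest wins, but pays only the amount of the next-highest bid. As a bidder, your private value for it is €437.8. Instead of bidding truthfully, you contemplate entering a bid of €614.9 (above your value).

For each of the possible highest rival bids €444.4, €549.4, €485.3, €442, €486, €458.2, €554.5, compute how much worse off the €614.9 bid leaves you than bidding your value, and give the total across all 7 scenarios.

The deviation costs you only when the competing bid falls strictly between €437.8 and €614.9; elsewhere both bids give the same outcome.
€444.4: truthful payoff €0, deviation payoff −€6.6 → loss €6.6.
€549.4: truthful payoff €0, deviation payoff −€111.6 → loss €111.6.
€485.3: truthful payoff €0, deviation payoff −€47.5 → loss €47.5.
€442: truthful payoff €0, deviation payoff −€4.2 → loss €4.2.
€486: truthful payoff €0, deviation payoff −€48.2 → loss €48.2.
€458.2: truthful payoff €0, deviation payoff −€20.4 → loss €20.4.
€554.5: truthful payoff €0, deviation payoff −€116.7 → loss €116.7.
Total loss = €6.6 + €111.6 + €47.5 + €4.2 + €48.2 + €20.4 + €116.7 = €355.2.

€355.2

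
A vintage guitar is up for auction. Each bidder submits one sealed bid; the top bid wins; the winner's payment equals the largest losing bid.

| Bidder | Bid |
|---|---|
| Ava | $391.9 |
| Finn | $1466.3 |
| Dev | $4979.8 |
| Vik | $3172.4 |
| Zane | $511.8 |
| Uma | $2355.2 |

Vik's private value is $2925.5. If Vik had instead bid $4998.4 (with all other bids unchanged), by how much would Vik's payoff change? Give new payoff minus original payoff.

−$2054.3

The highest bid among the other bidders is $4979.8; Vik's bid doesn't change that.
Original bid $3172.4: Vik is not highest (top rival bid is $4979.8); payoff $0.
Alternative bid $4998.4: Vik is highest, pays the top rival bid $4979.8; payoff $2925.5 − $4979.8 = −$2054.3.
Change in payoff = −$2054.3 − ($0) = −$2054.3.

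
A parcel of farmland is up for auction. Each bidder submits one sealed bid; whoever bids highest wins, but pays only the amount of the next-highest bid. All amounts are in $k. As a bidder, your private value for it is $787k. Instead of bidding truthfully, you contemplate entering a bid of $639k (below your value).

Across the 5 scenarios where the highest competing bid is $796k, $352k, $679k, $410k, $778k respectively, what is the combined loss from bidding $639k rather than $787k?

$117k

The deviation costs you only when the competing bid falls strictly between $639k and $787k; elsewhere both bids give the same outcome.
$796k: outcomes coincide → loss $0k.
$352k: outcomes coincide → loss $0k.
$679k: truthful payoff $108k, deviation payoff $0k → loss $108k.
$410k: outcomes coincide → loss $0k.
$778k: truthful payoff $9k, deviation payoff $0k → loss $9k.
Total loss = $108k + $9k = $117k.
Because the price is fixed by the runner-up's bid, deviating from your value can only change a good outcome into a bad one — never the reverse.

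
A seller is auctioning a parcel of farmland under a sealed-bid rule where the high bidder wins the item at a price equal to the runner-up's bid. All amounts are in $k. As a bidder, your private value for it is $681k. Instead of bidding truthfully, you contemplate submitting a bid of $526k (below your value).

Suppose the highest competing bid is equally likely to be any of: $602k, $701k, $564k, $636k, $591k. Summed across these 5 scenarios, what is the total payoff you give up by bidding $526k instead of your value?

The deviation costs you only when the competing bid falls strictly between $526k and $681k; elsewhere both bids give the same outcome.
$602k: truthful payoff $79k, deviation payoff $0k → loss $79k.
$701k: outcomes coincide → loss $0k.
$564k: truthful payoff $117k, deviation payoff $0k → loss $117k.
$636k: truthful payoff $45k, deviation payoff $0k → loss $45k.
$591k: truthful payoff $90k, deviation payoff $0k → loss $90k.
Total loss = $79k + $117k + $45k + $90k = $331k.
Because the price is fixed by the runner-up's bid, deviating from your value can only change a good outcome into a bad one — never the reverse.

$331k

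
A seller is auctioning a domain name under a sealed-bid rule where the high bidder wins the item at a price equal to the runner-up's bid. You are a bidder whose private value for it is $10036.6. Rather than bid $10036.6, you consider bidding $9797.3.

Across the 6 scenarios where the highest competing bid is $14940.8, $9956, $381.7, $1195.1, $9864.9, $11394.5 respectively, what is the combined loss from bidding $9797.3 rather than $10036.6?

$252.3

The deviation costs you only when the competing bid falls strictly between $9797.3 and $10036.6; elsewhere both bids give the same outcome.
$14940.8: outcomes coincide → loss $0.
$9956: truthful payoff $80.6, deviation payoff $0 → loss $80.6.
$381.7: outcomes coincide → loss $0.
$1195.1: outcomes coincide → loss $0.
$9864.9: truthful payoff $171.7, deviation payoff $0 → loss $171.7.
$11394.5: outcomes coincide → loss $0.
Total loss = $80.6 + $171.7 = $252.3.
In a second-price auction your bid sets only whether you win, not what you pay, so bidding your true value is weakly dominant.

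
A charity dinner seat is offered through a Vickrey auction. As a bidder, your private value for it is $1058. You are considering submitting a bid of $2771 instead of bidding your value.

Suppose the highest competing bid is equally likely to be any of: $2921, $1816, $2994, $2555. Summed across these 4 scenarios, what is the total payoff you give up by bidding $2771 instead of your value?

The deviation costs you only when the competing bid falls strictly between $1058 and $2771; elsewhere both bids give the same outcome.
$2921: outcomes coincide → loss $0.
$1816: truthful payoff $0, deviation payoff −$758 → loss $758.
$2994: outcomes coincide → loss $0.
$2555: truthful payoff $0, deviation payoff −$1497 → loss $1497.
Total loss = $758 + $1497 = $2255.
Truthful bidding weakly dominates here: raising your bid can only win items priced above your value, and lowering it can only forfeit items priced below.

$2255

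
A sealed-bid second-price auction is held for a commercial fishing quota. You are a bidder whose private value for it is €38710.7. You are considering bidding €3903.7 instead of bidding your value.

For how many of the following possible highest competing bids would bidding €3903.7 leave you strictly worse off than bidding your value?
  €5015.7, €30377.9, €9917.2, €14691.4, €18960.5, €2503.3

5

The deviation hurts exactly when the highest competing bid lies strictly between €3903.7 and €38710.7 — underbidding then forfeits a profitable win.
€5015.7: inside the interval → strictly worse (loss €33695).
€30377.9: inside the interval → strictly worse (loss €8332.8).
€9917.2: inside the interval → strictly worse (loss €28793.5).
€14691.4: inside the interval → strictly worse (loss €24019.3).
€18960.5: inside the interval → strictly worse (loss €19750.2).
€2503.3: below both → same outcome either way.
Count: 5.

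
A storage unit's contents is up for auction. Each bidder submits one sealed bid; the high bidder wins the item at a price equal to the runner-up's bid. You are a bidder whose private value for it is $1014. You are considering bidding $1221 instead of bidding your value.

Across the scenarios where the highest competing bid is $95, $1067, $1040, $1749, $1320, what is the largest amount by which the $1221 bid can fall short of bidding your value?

$95: same outcome either way → loss $0.
$1067: truthful gives $0, deviation gives −$53 → loss $53.
$1040: truthful gives $0, deviation gives −$26 → loss $26.
$1749: same outcome either way → loss $0.
$1320: same outcome either way → loss $0.
Maximum loss: $53.

$53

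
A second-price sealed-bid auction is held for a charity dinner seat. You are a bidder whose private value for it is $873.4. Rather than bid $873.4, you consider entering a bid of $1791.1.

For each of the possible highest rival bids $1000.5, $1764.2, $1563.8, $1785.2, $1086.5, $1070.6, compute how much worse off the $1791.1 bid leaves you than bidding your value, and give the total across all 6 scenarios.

The deviation costs you only when the competing bid falls strictly between $873.4 and $1791.1; elsewhere both bids give the same outcome.
$1000.5: truthful payoff $0, deviation payoff −$127.1 → loss $127.1.
$1764.2: truthful payoff $0, deviation payoff −$890.8 → loss $890.8.
$1563.8: truthful payoff $0, deviation payoff −$690.4 → loss $690.4.
$1785.2: truthful payoff $0, deviation payoff −$911.8 → loss $911.8.
$1086.5: truthful payoff $0, deviation payoff −$213.1 → loss $213.1.
$1070.6: truthful payoff $0, deviation payoff −$197.2 → loss $197.2.
Total loss = $127.1 + $890.8 + $690.4 + $911.8 + $213.1 + $197.2 = $3030.4.
Truthful bidding weakly dominates here: raising your bid can only win items priced above your value, and lowering it can only forfeit items priced below.

$3030.4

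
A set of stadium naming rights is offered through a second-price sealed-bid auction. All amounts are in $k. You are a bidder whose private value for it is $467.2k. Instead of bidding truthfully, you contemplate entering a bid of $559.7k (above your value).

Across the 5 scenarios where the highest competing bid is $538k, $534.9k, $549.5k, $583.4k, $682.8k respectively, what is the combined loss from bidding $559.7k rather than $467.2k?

The deviation costs you only when the competing bid falls strictly between $467.2k and $559.7k; elsewhere both bids give the same outcome.
$538k: truthful payoff $0k, deviation payoff −$70.8k → loss $70.8k.
$534.9k: truthful payoff $0k, deviation payoff −$67.7k → loss $67.7k.
$549.5k: truthful payoff $0k, deviation payoff −$82.3k → loss $82.3k.
$583.4k: outcomes coincide → loss $0k.
$682.8k: outcomes coincide → loss $0k.
Total loss = $70.8k + $67.7k + $82.3k = $220.8k.

$220.8k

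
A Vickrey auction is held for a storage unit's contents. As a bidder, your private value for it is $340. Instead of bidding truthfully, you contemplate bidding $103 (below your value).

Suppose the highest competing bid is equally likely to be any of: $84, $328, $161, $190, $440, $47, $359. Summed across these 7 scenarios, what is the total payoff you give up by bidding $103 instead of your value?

The deviation costs you only when the competing bid falls strictly between $103 and $340; elsewhere both bids give the same outcome.
$84: outcomes coincide → loss $0.
$328: truthful payoff $12, deviation payoff $0 → loss $12.
$161: truthful payoff $179, deviation payoff $0 → loss $179.
$190: truthful payoff $150, deviation payoff $0 → loss $150.
$440: outcomes coincide → loss $0.
$47: outcomes coincide → loss $0.
$359: outcomes coincide → loss $0.
Total loss = $12 + $179 + $150 = $341.

$341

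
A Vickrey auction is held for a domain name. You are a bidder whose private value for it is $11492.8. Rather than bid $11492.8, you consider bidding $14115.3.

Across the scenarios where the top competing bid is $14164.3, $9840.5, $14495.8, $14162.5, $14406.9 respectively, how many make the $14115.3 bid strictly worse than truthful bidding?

0

The deviation hurts exactly when the highest competing bid lies strictly between $11492.8 and $14115.3 — overbidding then wins at a price above your value.
$14164.3: above both → same outcome either way.
$9840.5: below both → same outcome either way.
$14495.8: above both → same outcome either way.
$14162.5: above both → same outcome either way.
$14406.9: above both → same outcome either way.
Count: 0.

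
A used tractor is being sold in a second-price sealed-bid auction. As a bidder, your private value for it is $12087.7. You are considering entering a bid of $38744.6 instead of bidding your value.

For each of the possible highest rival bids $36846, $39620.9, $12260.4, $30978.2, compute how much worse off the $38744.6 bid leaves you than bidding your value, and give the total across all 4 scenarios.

$43821.5

The deviation costs you only when the competing bid falls strictly between $12087.7 and $38744.6; elsewhere both bids give the same outcome.
$36846: truthful payoff $0, deviation payoff −$24758.3 → loss $24758.3.
$39620.9: outcomes coincide → loss $0.
$12260.4: truthful payoff $0, deviation payoff −$172.7 → loss $172.7.
$30978.2: truthful payoff $0, deviation payoff −$18890.5 → loss $18890.5.
Total loss = $24758.3 + $172.7 + $18890.5 = $43821.5.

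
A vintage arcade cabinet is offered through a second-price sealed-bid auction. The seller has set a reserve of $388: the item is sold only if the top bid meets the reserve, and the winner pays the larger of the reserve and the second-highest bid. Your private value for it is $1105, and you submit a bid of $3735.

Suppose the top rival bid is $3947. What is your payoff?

$0

Your bid $3735 is below the highest competing bid $3947, so you lose. Payoff $0.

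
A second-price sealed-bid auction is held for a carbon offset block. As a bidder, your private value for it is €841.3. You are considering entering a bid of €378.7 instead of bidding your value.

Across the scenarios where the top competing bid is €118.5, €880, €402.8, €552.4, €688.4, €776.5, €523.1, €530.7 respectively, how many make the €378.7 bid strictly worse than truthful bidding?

6

The deviation hurts exactly when the highest competing bid lies strictly between €378.7 and €841.3 — underbidding then forfeits a profitable win.
€118.5: below both → same outcome either way.
€880: above both → same outcome either way.
€402.8: inside the interval → strictly worse (loss €438.5).
€552.4: inside the interval → strictly worse (loss €288.9).
€688.4: inside the interval → strictly worse (loss €152.9).
€776.5: inside the interval → strictly worse (loss €64.8).
€523.1: inside the interval → strictly worse (loss €318.2).
€530.7: inside the interval → strictly worse (loss €310.6).
Count: 6.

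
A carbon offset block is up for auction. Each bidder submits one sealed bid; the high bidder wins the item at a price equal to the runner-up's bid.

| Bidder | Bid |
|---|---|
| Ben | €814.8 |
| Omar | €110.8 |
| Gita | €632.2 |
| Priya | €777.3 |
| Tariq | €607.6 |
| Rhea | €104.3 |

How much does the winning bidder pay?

Highest bid: Ben at €814.8, so Ben wins.
Second-highest bid: Priya at €777.3 — that is the price the winner pays.

€777.3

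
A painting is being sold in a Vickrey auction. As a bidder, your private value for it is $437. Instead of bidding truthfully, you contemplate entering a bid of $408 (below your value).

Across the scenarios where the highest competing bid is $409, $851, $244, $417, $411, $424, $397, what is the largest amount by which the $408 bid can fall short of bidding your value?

$409: truthful gives $28, deviation gives $0 → loss $28.
$851: same outcome either way → loss $0.
$244: same outcome either way → loss $0.
$417: truthful gives $20, deviation gives $0 → loss $20.
$411: truthful gives $26, deviation gives $0 → loss $26.
$424: truthful gives $13, deviation gives $0 → loss $13.
$397: same outcome either way → loss $0.
Maximum loss: $28.

$28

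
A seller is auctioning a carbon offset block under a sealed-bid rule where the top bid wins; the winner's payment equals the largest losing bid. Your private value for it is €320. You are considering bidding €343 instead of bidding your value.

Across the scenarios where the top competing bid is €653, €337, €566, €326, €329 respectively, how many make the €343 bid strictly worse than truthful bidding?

3

The deviation hurts exactly when the highest competing bid lies strictly between €320 and €343 — overbidding then wins at a price above your value.
€653: above both → same outcome either way.
€337: inside the interval → strictly worse (loss €17).
€566: above both → same outcome either way.
€326: inside the interval → strictly worse (loss €6).
€329: inside the interval → strictly worse (loss €9).
Count: 3.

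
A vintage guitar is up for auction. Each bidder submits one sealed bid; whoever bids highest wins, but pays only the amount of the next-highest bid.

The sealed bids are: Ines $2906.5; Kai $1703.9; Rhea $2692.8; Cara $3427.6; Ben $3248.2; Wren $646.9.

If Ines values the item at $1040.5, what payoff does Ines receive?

Highest bid: Cara at $3427.6, so Cara wins.
Second-highest bid: Ben at $3248.2 — that is the price the winner pays.
Ines did not win, so Ines pays nothing and receives nothing: payoff $0.

$0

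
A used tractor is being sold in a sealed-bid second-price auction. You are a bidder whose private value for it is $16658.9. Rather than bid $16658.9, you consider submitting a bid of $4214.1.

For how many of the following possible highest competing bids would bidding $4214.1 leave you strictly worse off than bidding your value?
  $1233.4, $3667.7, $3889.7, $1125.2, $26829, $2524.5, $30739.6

0

The deviation hurts exactly when the highest competing bid lies strictly between $4214.1 and $16658.9 — underbidding then forfeits a profitable win.
$1233.4: below both → same outcome either way.
$3667.7: below both → same outcome either way.
$3889.7: below both → same outcome either way.
$1125.2: below both → same outcome either way.
$26829: above both → same outcome either way.
$2524.5: below both → same outcome either way.
$30739.6: above both → same outcome either way.
Count: 0.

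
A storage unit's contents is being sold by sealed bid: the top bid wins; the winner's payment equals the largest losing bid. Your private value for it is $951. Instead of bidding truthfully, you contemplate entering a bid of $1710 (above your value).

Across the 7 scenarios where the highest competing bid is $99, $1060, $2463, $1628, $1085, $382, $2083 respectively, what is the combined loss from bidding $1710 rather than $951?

The deviation costs you only when the competing bid falls strictly between $951 and $1710; elsewhere both bids give the same outcome.
$99: outcomes coincide → loss $0.
$1060: truthful payoff $0, deviation payoff −$109 → loss $109.
$2463: outcomes coincide → loss $0.
$1628: truthful payoff $0, deviation payoff −$677 → loss $677.
$1085: truthful payoff $0, deviation payoff −$134 → loss $134.
$382: outcomes coincide → loss $0.
$2083: outcomes coincide → loss $0.
Total loss = $109 + $677 + $134 = $920.

$920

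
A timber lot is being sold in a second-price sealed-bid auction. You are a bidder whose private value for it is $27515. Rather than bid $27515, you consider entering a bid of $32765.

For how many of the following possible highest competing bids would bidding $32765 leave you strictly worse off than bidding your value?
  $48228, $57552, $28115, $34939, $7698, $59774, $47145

1

The deviation hurts exactly when the highest competing bid lies strictly between $27515 and $32765 — overbidding then wins at a price above your value.
$48228: above both → same outcome either way.
$57552: above both → same outcome either way.
$28115: inside the interval → strictly worse (loss $600).
$34939: above both → same outcome either way.
$7698: below both → same outcome either way.
$59774: above both → same outcome either way.
$47145: above both → same outcome either way.
Count: 1.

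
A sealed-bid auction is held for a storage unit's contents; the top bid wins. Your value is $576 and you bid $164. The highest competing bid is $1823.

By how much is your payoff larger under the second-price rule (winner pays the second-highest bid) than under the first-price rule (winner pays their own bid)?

$0

Your bid $164 is below $1823, so you lose under either rule.
Payoff is $0 in both cases; difference = $0.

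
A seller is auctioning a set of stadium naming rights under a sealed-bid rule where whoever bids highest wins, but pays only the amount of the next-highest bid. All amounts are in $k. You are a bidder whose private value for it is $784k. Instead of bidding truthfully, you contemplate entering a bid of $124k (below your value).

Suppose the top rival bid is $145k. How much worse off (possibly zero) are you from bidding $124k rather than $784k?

$639k

Bidding your value $784k: you win (since $784k > $145k) and pay $145k. Payoff $639k.
Bidding $124k: you lose. Payoff $0k.
The competing bid $145k lies between your shaded bid and your value, so underbidding forfeits an item you could have won at a profitable price.
Loss from deviating = $639k − ($0k) = $639k.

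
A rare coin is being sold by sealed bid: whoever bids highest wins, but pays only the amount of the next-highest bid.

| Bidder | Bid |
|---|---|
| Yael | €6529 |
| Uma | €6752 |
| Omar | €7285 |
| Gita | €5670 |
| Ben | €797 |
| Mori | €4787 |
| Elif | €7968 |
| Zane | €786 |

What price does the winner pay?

€7285

Highest bid: Elif at €7968, so Elif wins.
Second-highest bid: Omar at €7285 — that is the price the winner pays.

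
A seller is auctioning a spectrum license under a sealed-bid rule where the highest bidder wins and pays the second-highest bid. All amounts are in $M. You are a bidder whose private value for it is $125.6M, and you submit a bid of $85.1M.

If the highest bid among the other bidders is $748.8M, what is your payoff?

$0M

Your bid $85.1M is below the highest competing bid $748.8M, so you lose.
A losing bidder pays nothing and receives nothing: payoff = $0M.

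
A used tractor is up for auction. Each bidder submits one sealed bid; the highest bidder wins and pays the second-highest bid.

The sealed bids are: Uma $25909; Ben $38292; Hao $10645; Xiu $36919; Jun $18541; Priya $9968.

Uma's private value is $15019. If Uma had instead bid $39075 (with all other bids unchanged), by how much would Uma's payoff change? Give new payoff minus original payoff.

−$23273

The highest bid among the other bidders is $38292; Uma's bid doesn't change that.
Original bid $25909: Uma is not highest (top rival bid is $38292); payoff $0.
Alternative bid $39075: Uma is highest, pays the top rival bid $38292; payoff $15019 − $38292 = −$23273.
Change in payoff = −$23273 − ($0) = −$23273.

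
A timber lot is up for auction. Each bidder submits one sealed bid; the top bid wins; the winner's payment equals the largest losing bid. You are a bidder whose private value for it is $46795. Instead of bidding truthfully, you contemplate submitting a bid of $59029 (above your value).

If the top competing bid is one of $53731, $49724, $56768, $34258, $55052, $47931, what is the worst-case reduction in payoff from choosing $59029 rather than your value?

$9973

$53731: truthful gives $0, deviation gives −$6936 → loss $6936.
$49724: truthful gives $0, deviation gives −$2929 → loss $2929.
$56768: truthful gives $0, deviation gives −$9973 → loss $9973.
$34258: same outcome either way → loss $0.
$55052: truthful gives $0, deviation gives −$8257 → loss $8257.
$47931: truthful gives $0, deviation gives −$1136 → loss $1136.
Maximum loss: $9973.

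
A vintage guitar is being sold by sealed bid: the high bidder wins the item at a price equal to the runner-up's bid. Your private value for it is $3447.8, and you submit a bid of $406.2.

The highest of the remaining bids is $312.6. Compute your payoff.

Your bid $406.2 exceeds the highest competing bid $312.6, so you win.
In a second-price auction the winner pays the second-highest bid, $312.6.
Payoff = value − price = $3447.8 − $312.6 = $3135.2.

$3135.2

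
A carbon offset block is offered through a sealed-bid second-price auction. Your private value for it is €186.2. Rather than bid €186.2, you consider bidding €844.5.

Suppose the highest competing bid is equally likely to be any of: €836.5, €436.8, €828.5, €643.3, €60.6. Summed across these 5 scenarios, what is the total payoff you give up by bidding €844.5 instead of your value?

The deviation costs you only when the competing bid falls strictly between €186.2 and €844.5; elsewhere both bids give the same outcome.
€836.5: truthful payoff €0, deviation payoff −€650.3 → loss €650.3.
€436.8: truthful payoff €0, deviation payoff −€250.6 → loss €250.6.
€828.5: truthful payoff €0, deviation payoff −€642.3 → loss €642.3.
€643.3: truthful payoff €0, deviation payoff −€457.1 → loss €457.1.
€60.6: outcomes coincide → loss €0.
Total loss = €650.3 + €250.6 + €642.3 + €457.1 = €2000.3.

€2000.3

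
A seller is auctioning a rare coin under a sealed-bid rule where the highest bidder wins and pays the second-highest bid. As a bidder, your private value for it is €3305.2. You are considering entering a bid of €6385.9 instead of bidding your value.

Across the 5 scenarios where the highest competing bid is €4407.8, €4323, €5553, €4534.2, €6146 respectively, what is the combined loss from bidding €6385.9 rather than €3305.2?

€8438

The deviation costs you only when the competing bid falls strictly between €3305.2 and €6385.9; elsewhere both bids give the same outcome.
€4407.8: truthful payoff €0, deviation payoff −€1102.6 → loss €1102.6.
€4323: truthful payoff €0, deviation payoff −€1017.8 → loss €1017.8.
€5553: truthful payoff €0, deviation payoff −€2247.8 → loss €2247.8.
€4534.2: truthful payoff €0, deviation payoff −€1229 → loss €1229.
€6146: truthful payoff €0, deviation payoff −€2840.8 → loss €2840.8.
Total loss = €1102.6 + €1017.8 + €2247.8 + €1229 + €2840.8 = €8438.
Truthful bidding weakly dominates here: raising your bid can only win items priced above your value, and lowering it can only forfeit items priced below.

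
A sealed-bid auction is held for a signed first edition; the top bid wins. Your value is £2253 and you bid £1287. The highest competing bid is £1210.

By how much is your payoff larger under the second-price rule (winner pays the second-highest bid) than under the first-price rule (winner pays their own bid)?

You have the highest bid, so you win under either rule.
Second-price: pay £1210 → payoff £1043.
First-price: pay your own bid £1287 → payoff £966.
Difference = £1043 − (£966) = £77.

£77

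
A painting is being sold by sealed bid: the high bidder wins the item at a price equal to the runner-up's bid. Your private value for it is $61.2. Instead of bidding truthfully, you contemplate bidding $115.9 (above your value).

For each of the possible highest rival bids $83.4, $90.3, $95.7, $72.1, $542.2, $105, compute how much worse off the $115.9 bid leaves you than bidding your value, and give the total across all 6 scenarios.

$140.5

The deviation costs you only when the competing bid falls strictly between $61.2 and $115.9; elsewhere both bids give the same outcome.
$83.4: truthful payoff $0, deviation payoff −$22.2 → loss $22.2.
$90.3: truthful payoff $0, deviation payoff −$29.1 → loss $29.1.
$95.7: truthful payoff $0, deviation payoff −$34.5 → loss $34.5.
$72.1: truthful payoff $0, deviation payoff −$10.9 → loss $10.9.
$542.2: outcomes coincide → loss $0.
$105: truthful payoff $0, deviation payoff −$43.8 → loss $43.8.
Total loss = $22.2 + $29.1 + $34.5 + $10.9 + $43.8 = $140.5.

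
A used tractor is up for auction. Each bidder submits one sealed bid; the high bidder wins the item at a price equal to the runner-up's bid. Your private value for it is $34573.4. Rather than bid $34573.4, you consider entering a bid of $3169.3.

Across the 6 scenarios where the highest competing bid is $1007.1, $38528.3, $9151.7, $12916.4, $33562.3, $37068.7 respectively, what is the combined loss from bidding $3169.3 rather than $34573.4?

$48089.8

The deviation costs you only when the competing bid falls strictly between $3169.3 and $34573.4; elsewhere both bids give the same outcome.
$1007.1: outcomes coincide → loss $0.
$38528.3: outcomes coincide → loss $0.
$9151.7: truthful payoff $25421.7, deviation payoff $0 → loss $25421.7.
$12916.4: truthful payoff $21657, deviation payoff $0 → loss $21657.
$33562.3: truthful payoff $1011.1, deviation payoff $0 → loss $1011.1.
$37068.7: outcomes coincide → loss $0.
Total loss = $25421.7 + $21657 + $1011.1 = $48089.8.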